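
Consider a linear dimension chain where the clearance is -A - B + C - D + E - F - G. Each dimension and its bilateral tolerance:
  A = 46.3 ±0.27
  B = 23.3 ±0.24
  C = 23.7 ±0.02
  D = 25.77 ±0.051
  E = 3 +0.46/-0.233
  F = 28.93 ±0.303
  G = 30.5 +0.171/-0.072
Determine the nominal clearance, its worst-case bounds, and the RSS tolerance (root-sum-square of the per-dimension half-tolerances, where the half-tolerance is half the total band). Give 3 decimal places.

Stack each dimension's contribution:
  -A: nom -46.300 → Σnom=-46.300; wc +0.270/-0.270 → slack +0.270/-0.270; half-tol=0.270, Σhalf²=0.072900
  -B: nom -23.300 → Σnom=-69.600; wc +0.240/-0.240 → slack +0.510/-0.510; half-tol=0.240, Σhalf²=0.130500
  +C: nom +23.700 → Σnom=-45.900; wc +0.020/-0.020 → slack +0.530/-0.530; half-tol=0.020, Σhalf²=0.130900
  -D: nom -25.770 → Σnom=-71.670; wc +0.051/-0.051 → slack +0.581/-0.581; half-tol=0.051, Σhalf²=0.133501
  +E: nom +3.000 → Σnom=-68.670; wc +0.460/-0.233 → slack +1.041/-0.814; half-tol=0.347, Σhalf²=0.253563
  -F: nom -28.930 → Σnom=-97.600; wc +0.303/-0.303 → slack +1.344/-1.117; half-tol=0.303, Σhalf²=0.345372
  -G: nom -30.500 → Σnom=-128.100; wc +0.072/-0.171 → slack +1.416/-1.288; half-tol=0.121, Σhalf²=0.360135
Nominal = -128.100. Worst-case = [-128.100 - 1.288, -128.100 + 1.416] = [-129.388, -126.684]. RSS = √0.360135 = 0.600.

nominal=-128.100 wc=[-129.388,-126.684] rss=0.600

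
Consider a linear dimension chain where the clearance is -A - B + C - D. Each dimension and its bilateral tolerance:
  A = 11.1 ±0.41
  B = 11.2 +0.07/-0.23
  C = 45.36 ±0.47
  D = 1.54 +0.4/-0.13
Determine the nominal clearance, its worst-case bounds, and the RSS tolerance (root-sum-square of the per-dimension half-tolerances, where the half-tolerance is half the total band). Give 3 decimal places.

nominal=21.520 wc=[20.170,22.760] rss=0.694

Stack each dimension's contribution:
  -A: nom -11.100 → Σnom=-11.100; wc +0.410/-0.410 → slack +0.410/-0.410; half-tol=0.410, Σhalf²=0.168100
  -B: nom -11.200 → Σnom=-22.300; wc +0.230/-0.070 → slack +0.640/-0.480; half-tol=0.150, Σhalf²=0.190600
  +C: nom +45.360 → Σnom=23.060; wc +0.470/-0.470 → slack +1.110/-0.950; half-tol=0.470, Σhalf²=0.411500
  -D: nom -1.540 → Σnom=21.520; wc +0.130/-0.400 → slack +1.240/-1.350; half-tol=0.265, Σhalf²=0.481725
Nominal = 21.520. Worst-case = [21.520 - 1.350, 21.520 + 1.240] = [20.170, 22.760]. RSS = √0.481725 = 0.694.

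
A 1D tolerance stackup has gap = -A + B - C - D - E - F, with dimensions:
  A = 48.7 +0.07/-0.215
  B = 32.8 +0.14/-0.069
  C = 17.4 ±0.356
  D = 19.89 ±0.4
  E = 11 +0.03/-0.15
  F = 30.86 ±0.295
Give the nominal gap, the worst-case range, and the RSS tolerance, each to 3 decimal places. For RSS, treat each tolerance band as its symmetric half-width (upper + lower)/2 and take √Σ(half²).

nominal=-95.050 wc=[-96.270,-93.494] rss=0.643

Stack each dimension's contribution:
  -A: nom -48.700 → Σnom=-48.700; wc +0.215/-0.070 → slack +0.215/-0.070; half-tol=0.143, Σhalf²=0.020306
  +B: nom +32.800 → Σnom=-15.900; wc +0.140/-0.069 → slack +0.355/-0.139; half-tol=0.105, Σhalf²=0.031227
  -C: nom -17.400 → Σnom=-33.300; wc +0.356/-0.356 → slack +0.711/-0.495; half-tol=0.356, Σhalf²=0.157963
  -D: nom -19.890 → Σnom=-53.190; wc +0.400/-0.400 → slack +1.111/-0.895; half-tol=0.400, Σhalf²=0.317963
  -E: nom -11.000 → Σnom=-64.190; wc +0.150/-0.030 → slack +1.261/-0.925; half-tol=0.090, Σhalf²=0.326063
  -F: nom -30.860 → Σnom=-95.050; wc +0.295/-0.295 → slack +1.556/-1.220; half-tol=0.295, Σhalf²=0.413088
Nominal = -95.050. Worst-case = [-95.050 - 1.220, -95.050 + 1.556] = [-96.270, -93.494]. RSS = √0.413088 = 0.643.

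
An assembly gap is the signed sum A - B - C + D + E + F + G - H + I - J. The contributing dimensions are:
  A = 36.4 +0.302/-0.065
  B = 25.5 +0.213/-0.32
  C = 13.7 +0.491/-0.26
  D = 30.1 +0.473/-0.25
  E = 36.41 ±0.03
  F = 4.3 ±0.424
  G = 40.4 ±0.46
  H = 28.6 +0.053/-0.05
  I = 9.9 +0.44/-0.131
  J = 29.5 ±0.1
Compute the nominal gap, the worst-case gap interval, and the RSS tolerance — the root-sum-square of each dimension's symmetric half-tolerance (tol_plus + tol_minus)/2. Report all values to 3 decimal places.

nominal=60.210 wc=[57.993,63.069] rss=0.929

Stack each dimension's contribution:
  +A: nom +36.400 → Σnom=36.400; wc +0.302/-0.065 → slack +0.302/-0.065; half-tol=0.183, Σhalf²=0.033672
  -B: nom -25.500 → Σnom=10.900; wc +0.320/-0.213 → slack +0.622/-0.278; half-tol=0.267, Σhalf²=0.104695
  -C: nom -13.700 → Σnom=-2.800; wc +0.260/-0.491 → slack +0.882/-0.769; half-tol=0.376, Σhalf²=0.245695
  +D: nom +30.100 → Σnom=27.300; wc +0.473/-0.250 → slack +1.355/-1.019; half-tol=0.361, Σhalf²=0.376377
  +E: nom +36.410 → Σnom=63.710; wc +0.030/-0.030 → slack +1.385/-1.049; half-tol=0.030, Σhalf²=0.377277
  +F: nom +4.300 → Σnom=68.010; wc +0.424/-0.424 → slack +1.809/-1.473; half-tol=0.424, Σhalf²=0.557053
  +G: nom +40.400 → Σnom=108.410; wc +0.460/-0.460 → slack +2.269/-1.933; half-tol=0.460, Σhalf²=0.768653
  -H: nom -28.600 → Σnom=79.810; wc +0.050/-0.053 → slack +2.319/-1.986; half-tol=0.052, Σhalf²=0.771305
  +I: nom +9.900 → Σnom=89.710; wc +0.440/-0.131 → slack +2.759/-2.117; half-tol=0.285, Σhalf²=0.852816
  -J: nom -29.500 → Σnom=60.210; wc +0.100/-0.100 → slack +2.859/-2.217; half-tol=0.100, Σhalf²=0.862816
Nominal = 60.210. Worst-case = [60.210 - 2.217, 60.210 + 2.859] = [57.993, 63.069]. RSS = √0.862816 = 0.929.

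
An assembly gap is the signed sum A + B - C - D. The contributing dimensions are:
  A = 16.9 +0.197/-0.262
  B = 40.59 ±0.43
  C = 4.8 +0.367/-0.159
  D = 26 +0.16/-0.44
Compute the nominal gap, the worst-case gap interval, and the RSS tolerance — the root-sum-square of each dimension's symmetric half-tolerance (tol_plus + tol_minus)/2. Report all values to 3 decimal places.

nominal=26.690 wc=[25.471,27.916] rss=0.630

Stack each dimension's contribution:
  +A: nom +16.900 → Σnom=16.900; wc +0.197/-0.262 → slack +0.197/-0.262; half-tol=0.230, Σhalf²=0.052670
  +B: nom +40.590 → Σnom=57.490; wc +0.430/-0.430 → slack +0.627/-0.692; half-tol=0.430, Σhalf²=0.237570
  -C: nom -4.800 → Σnom=52.690; wc +0.159/-0.367 → slack +0.786/-1.059; half-tol=0.263, Σhalf²=0.306739
  -D: nom -26.000 → Σnom=26.690; wc +0.440/-0.160 → slack +1.226/-1.219; half-tol=0.300, Σhalf²=0.396739
Nominal = 26.690. Worst-case = [26.690 - 1.219, 26.690 + 1.226] = [25.471, 27.916]. RSS = √0.396739 = 0.630.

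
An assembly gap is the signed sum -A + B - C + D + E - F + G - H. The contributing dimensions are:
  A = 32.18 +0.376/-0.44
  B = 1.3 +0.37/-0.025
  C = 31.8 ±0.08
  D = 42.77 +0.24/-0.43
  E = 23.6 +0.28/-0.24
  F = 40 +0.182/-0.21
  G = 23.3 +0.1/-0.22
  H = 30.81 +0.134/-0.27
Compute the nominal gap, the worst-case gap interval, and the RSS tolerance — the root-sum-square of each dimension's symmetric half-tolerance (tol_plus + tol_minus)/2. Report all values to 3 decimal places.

Stack each dimension's contribution:
  -A: nom -32.180 → Σnom=-32.180; wc +0.440/-0.376 → slack +0.440/-0.376; half-tol=0.408, Σhalf²=0.166464
  +B: nom +1.300 → Σnom=-30.880; wc +0.370/-0.025 → slack +0.810/-0.401; half-tol=0.198, Σhalf²=0.205470
  -C: nom -31.800 → Σnom=-62.680; wc +0.080/-0.080 → slack +0.890/-0.481; half-tol=0.080, Σhalf²=0.211870
  +D: nom +42.770 → Σnom=-19.910; wc +0.240/-0.430 → slack +1.130/-0.911; half-tol=0.335, Σhalf²=0.324095
  +E: nom +23.600 → Σnom=3.690; wc +0.280/-0.240 → slack +1.410/-1.151; half-tol=0.260, Σhalf²=0.391695
  -F: nom -40.000 → Σnom=-36.310; wc +0.210/-0.182 → slack +1.620/-1.333; half-tol=0.196, Σhalf²=0.430111
  +G: nom +23.300 → Σnom=-13.010; wc +0.100/-0.220 → slack +1.720/-1.553; half-tol=0.160, Σhalf²=0.455711
  -H: nom -30.810 → Σnom=-43.820; wc +0.270/-0.134 → slack +1.990/-1.687; half-tol=0.202, Σhalf²=0.496515
Nominal = -43.820. Worst-case = [-43.820 - 1.687, -43.820 + 1.990] = [-45.507, -41.830]. RSS = √0.496515 = 0.705.

nominal=-43.820 wc=[-45.507,-41.830] rss=0.705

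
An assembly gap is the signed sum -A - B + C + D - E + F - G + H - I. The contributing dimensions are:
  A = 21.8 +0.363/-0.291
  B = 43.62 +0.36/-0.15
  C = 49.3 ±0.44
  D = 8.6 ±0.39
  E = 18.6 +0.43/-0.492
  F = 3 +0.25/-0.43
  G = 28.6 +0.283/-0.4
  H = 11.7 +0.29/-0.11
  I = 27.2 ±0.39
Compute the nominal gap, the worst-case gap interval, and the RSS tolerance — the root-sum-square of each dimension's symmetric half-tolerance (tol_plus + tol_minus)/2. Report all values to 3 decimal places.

nominal=-67.220 wc=[-70.416,-64.127] rss=1.074

Stack each dimension's contribution:
  -A: nom -21.800 → Σnom=-21.800; wc +0.291/-0.363 → slack +0.291/-0.363; half-tol=0.327, Σhalf²=0.106929
  -B: nom -43.620 → Σnom=-65.420; wc +0.150/-0.360 → slack +0.441/-0.723; half-tol=0.255, Σhalf²=0.171954
  +C: nom +49.300 → Σnom=-16.120; wc +0.440/-0.440 → slack +0.881/-1.163; half-tol=0.440, Σhalf²=0.365554
  +D: nom +8.600 → Σnom=-7.520; wc +0.390/-0.390 → slack +1.271/-1.553; half-tol=0.390, Σhalf²=0.517654
  -E: nom -18.600 → Σnom=-26.120; wc +0.492/-0.430 → slack +1.763/-1.983; half-tol=0.461, Σhalf²=0.730175
  +F: nom +3.000 → Σnom=-23.120; wc +0.250/-0.430 → slack +2.013/-2.413; half-tol=0.340, Σhalf²=0.845775
  -G: nom -28.600 → Σnom=-51.720; wc +0.400/-0.283 → slack +2.413/-2.696; half-tol=0.342, Σhalf²=0.962397
  +H: nom +11.700 → Σnom=-40.020; wc +0.290/-0.110 → slack +2.703/-2.806; half-tol=0.200, Σhalf²=1.002397
  -I: nom -27.200 → Σnom=-67.220; wc +0.390/-0.390 → slack +3.093/-3.196; half-tol=0.390, Σhalf²=1.154497
Nominal = -67.220. Worst-case = [-67.220 - 3.196, -67.220 + 3.093] = [-70.416, -64.127]. RSS = √1.154497 = 1.074.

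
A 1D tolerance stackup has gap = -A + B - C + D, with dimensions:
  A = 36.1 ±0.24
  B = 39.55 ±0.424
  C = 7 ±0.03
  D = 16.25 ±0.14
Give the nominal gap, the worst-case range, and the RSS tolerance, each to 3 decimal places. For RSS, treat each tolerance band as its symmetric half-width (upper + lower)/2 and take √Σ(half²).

Stack each dimension's contribution:
  -A: nom -36.100 → Σnom=-36.100; wc +0.240/-0.240 → slack +0.240/-0.240; half-tol=0.240, Σhalf²=0.057600
  +B: nom +39.550 → Σnom=3.450; wc +0.424/-0.424 → slack +0.664/-0.664; half-tol=0.424, Σhalf²=0.237376
  -C: nom -7.000 → Σnom=-3.550; wc +0.030/-0.030 → slack +0.694/-0.694; half-tol=0.030, Σhalf²=0.238276
  +D: nom +16.250 → Σnom=12.700; wc +0.140/-0.140 → slack +0.834/-0.834; half-tol=0.140, Σhalf²=0.257876
Nominal = 12.700. Worst-case = [12.700 - 0.834, 12.700 + 0.834] = [11.866, 13.534]. RSS = √0.257876 = 0.508.

nominal=12.700 wc=[11.866,13.534] rss=0.508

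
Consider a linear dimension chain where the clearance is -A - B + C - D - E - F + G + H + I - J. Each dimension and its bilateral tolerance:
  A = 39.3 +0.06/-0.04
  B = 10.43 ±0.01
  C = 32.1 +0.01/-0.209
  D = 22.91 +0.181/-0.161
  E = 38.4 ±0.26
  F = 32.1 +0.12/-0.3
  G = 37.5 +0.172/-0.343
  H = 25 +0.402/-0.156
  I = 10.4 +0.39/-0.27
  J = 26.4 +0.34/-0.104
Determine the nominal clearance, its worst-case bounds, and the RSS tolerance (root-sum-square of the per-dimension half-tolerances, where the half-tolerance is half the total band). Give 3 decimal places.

nominal=-64.540 wc=[-66.489,-62.691] rss=0.677

Stack each dimension's contribution:
  -A: nom -39.300 → Σnom=-39.300; wc +0.040/-0.060 → slack +0.040/-0.060; half-tol=0.050, Σhalf²=0.002500
  -B: nom -10.430 → Σnom=-49.730; wc +0.010/-0.010 → slack +0.050/-0.070; half-tol=0.010, Σhalf²=0.002600
  +C: nom +32.100 → Σnom=-17.630; wc +0.010/-0.209 → slack +0.060/-0.279; half-tol=0.110, Σhalf²=0.014590
  -D: nom -22.910 → Σnom=-40.540; wc +0.161/-0.181 → slack +0.221/-0.460; half-tol=0.171, Σhalf²=0.043831
  -E: nom -38.400 → Σnom=-78.940; wc +0.260/-0.260 → slack +0.481/-0.720; half-tol=0.260, Σhalf²=0.111431
  -F: nom -32.100 → Σnom=-111.040; wc +0.300/-0.120 → slack +0.781/-0.840; half-tol=0.210, Σhalf²=0.155531
  +G: nom +37.500 → Σnom=-73.540; wc +0.172/-0.343 → slack +0.953/-1.183; half-tol=0.258, Σhalf²=0.221838
  +H: nom +25.000 → Σnom=-48.540; wc +0.402/-0.156 → slack +1.355/-1.339; half-tol=0.279, Σhalf²=0.299679
  +I: nom +10.400 → Σnom=-38.140; wc +0.390/-0.270 → slack +1.745/-1.609; half-tol=0.330, Σhalf²=0.408579
  -J: nom -26.400 → Σnom=-64.540; wc +0.104/-0.340 → slack +1.849/-1.949; half-tol=0.222, Σhalf²=0.457863
Nominal = -64.540. Worst-case = [-64.540 - 1.949, -64.540 + 1.849] = [-66.489, -62.691]. RSS = √0.457863 = 0.677.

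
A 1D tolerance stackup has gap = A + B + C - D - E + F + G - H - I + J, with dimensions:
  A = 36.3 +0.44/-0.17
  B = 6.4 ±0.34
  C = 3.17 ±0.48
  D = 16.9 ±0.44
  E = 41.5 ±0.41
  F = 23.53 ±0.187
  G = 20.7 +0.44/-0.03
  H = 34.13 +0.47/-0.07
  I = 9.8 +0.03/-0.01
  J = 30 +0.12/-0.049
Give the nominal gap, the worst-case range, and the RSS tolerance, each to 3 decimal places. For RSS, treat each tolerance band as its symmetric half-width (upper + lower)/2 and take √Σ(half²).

Stack each dimension's contribution:
  +A: nom +36.300 → Σnom=36.300; wc +0.440/-0.170 → slack +0.440/-0.170; half-tol=0.305, Σhalf²=0.093025
  +B: nom +6.400 → Σnom=42.700; wc +0.340/-0.340 → slack +0.780/-0.510; half-tol=0.340, Σhalf²=0.208625
  +C: nom +3.170 → Σnom=45.870; wc +0.480/-0.480 → slack +1.260/-0.990; half-tol=0.480, Σhalf²=0.439025
  -D: nom -16.900 → Σnom=28.970; wc +0.440/-0.440 → slack +1.700/-1.430; half-tol=0.440, Σhalf²=0.632625
  -E: nom -41.500 → Σnom=-12.530; wc +0.410/-0.410 → slack +2.110/-1.840; half-tol=0.410, Σhalf²=0.800725
  +F: nom +23.530 → Σnom=11.000; wc +0.187/-0.187 → slack +2.297/-2.027; half-tol=0.187, Σhalf²=0.835694
  +G: nom +20.700 → Σnom=31.700; wc +0.440/-0.030 → slack +2.737/-2.057; half-tol=0.235, Σhalf²=0.890919
  -H: nom -34.130 → Σnom=-2.430; wc +0.070/-0.470 → slack +2.807/-2.527; half-tol=0.270, Σhalf²=0.963819
  -I: nom -9.800 → Σnom=-12.230; wc +0.010/-0.030 → slack +2.817/-2.557; half-tol=0.020, Σhalf²=0.964219
  +J: nom +30.000 → Σnom=17.770; wc +0.120/-0.049 → slack +2.937/-2.606; half-tol=0.084, Σhalf²=0.971359
Nominal = 17.770. Worst-case = [17.770 - 2.606, 17.770 + 2.937] = [15.164, 20.707]. RSS = √0.971359 = 0.986.

nominal=17.770 wc=[15.164,20.707] rss=0.986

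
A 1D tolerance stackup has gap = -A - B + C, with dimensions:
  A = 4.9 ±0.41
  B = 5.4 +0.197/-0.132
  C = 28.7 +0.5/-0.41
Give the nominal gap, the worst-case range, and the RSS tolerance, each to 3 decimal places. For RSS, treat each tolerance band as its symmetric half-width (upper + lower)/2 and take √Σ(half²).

nominal=18.400 wc=[17.383,19.442] rss=0.634

Stack each dimension's contribution:
  -A: nom -4.900 → Σnom=-4.900; wc +0.410/-0.410 → slack +0.410/-0.410; half-tol=0.410, Σhalf²=0.168100
  -B: nom -5.400 → Σnom=-10.300; wc +0.132/-0.197 → slack +0.542/-0.607; half-tol=0.165, Σhalf²=0.195160
  +C: nom +28.700 → Σnom=18.400; wc +0.500/-0.410 → slack +1.042/-1.017; half-tol=0.455, Σhalf²=0.402185
Nominal = 18.400. Worst-case = [18.400 - 1.017, 18.400 + 1.042] = [17.383, 19.442]. RSS = √0.402185 = 0.634.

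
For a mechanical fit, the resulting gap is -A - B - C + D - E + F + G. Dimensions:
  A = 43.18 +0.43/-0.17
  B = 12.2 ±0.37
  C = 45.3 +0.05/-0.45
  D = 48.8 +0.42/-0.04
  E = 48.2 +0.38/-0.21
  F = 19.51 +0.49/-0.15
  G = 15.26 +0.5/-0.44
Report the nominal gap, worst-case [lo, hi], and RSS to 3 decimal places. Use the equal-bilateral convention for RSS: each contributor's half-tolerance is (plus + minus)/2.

Stack each dimension's contribution:
  -A: nom -43.180 → Σnom=-43.180; wc +0.170/-0.430 → slack +0.170/-0.430; half-tol=0.300, Σhalf²=0.090000
  -B: nom -12.200 → Σnom=-55.380; wc +0.370/-0.370 → slack +0.540/-0.800; half-tol=0.370, Σhalf²=0.226900
  -C: nom -45.300 → Σnom=-100.680; wc +0.450/-0.050 → slack +0.990/-0.850; half-tol=0.250, Σhalf²=0.289400
  +D: nom +48.800 → Σnom=-51.880; wc +0.420/-0.040 → slack +1.410/-0.890; half-tol=0.230, Σhalf²=0.342300
  -E: nom -48.200 → Σnom=-100.080; wc +0.210/-0.380 → slack +1.620/-1.270; half-tol=0.295, Σhalf²=0.429325
  +F: nom +19.510 → Σnom=-80.570; wc +0.490/-0.150 → slack +2.110/-1.420; half-tol=0.320, Σhalf²=0.531725
  +G: nom +15.260 → Σnom=-65.310; wc +0.500/-0.440 → slack +2.610/-1.860; half-tol=0.470, Σhalf²=0.752625
Nominal = -65.310. Worst-case = [-65.310 - 1.860, -65.310 + 2.610] = [-67.170, -62.700]. RSS = √0.752625 = 0.868.

nominal=-65.310 wc=[-67.170,-62.700] rss=0.868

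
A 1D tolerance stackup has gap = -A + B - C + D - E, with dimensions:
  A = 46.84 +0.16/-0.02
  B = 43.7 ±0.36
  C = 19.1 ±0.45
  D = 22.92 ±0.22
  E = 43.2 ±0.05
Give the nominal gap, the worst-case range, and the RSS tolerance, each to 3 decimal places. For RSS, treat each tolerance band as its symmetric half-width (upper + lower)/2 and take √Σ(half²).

nominal=-42.520 wc=[-43.760,-41.420] rss=0.625

Stack each dimension's contribution:
  -A: nom -46.840 → Σnom=-46.840; wc +0.020/-0.160 → slack +0.020/-0.160; half-tol=0.090, Σhalf²=0.008100
  +B: nom +43.700 → Σnom=-3.140; wc +0.360/-0.360 → slack +0.380/-0.520; half-tol=0.360, Σhalf²=0.137700
  -C: nom -19.100 → Σnom=-22.240; wc +0.450/-0.450 → slack +0.830/-0.970; half-tol=0.450, Σhalf²=0.340200
  +D: nom +22.920 → Σnom=0.680; wc +0.220/-0.220 → slack +1.050/-1.190; half-tol=0.220, Σhalf²=0.388600
  -E: nom -43.200 → Σnom=-42.520; wc +0.050/-0.050 → slack +1.100/-1.240; half-tol=0.050, Σhalf²=0.391100
Nominal = -42.520. Worst-case = [-42.520 - 1.240, -42.520 + 1.100] = [-43.760, -41.420]. RSS = √0.391100 = 0.625.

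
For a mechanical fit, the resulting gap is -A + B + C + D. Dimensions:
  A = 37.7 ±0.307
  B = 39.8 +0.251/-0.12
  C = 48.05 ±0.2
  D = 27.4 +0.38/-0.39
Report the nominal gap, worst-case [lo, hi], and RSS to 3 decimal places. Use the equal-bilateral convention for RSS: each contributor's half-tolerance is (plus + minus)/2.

Stack each dimension's contribution:
  -A: nom -37.700 → Σnom=-37.700; wc +0.307/-0.307 → slack +0.307/-0.307; half-tol=0.307, Σhalf²=0.094249
  +B: nom +39.800 → Σnom=2.100; wc +0.251/-0.120 → slack +0.558/-0.427; half-tol=0.185, Σhalf²=0.128659
  +C: nom +48.050 → Σnom=50.150; wc +0.200/-0.200 → slack +0.758/-0.627; half-tol=0.200, Σhalf²=0.168659
  +D: nom +27.400 → Σnom=77.550; wc +0.380/-0.390 → slack +1.138/-1.017; half-tol=0.385, Σhalf²=0.316884
Nominal = 77.550. Worst-case = [77.550 - 1.017, 77.550 + 1.138] = [76.533, 78.688]. RSS = √0.316884 = 0.563.

nominal=77.550 wc=[76.533,78.688] rss=0.563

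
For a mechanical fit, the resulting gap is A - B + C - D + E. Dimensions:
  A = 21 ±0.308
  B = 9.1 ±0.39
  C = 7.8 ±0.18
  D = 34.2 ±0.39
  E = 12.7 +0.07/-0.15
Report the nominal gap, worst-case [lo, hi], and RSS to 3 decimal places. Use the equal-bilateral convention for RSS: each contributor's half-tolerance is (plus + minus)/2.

Stack each dimension's contribution:
  +A: nom +21.000 → Σnom=21.000; wc +0.308/-0.308 → slack +0.308/-0.308; half-tol=0.308, Σhalf²=0.094864
  -B: nom -9.100 → Σnom=11.900; wc +0.390/-0.390 → slack +0.698/-0.698; half-tol=0.390, Σhalf²=0.246964
  +C: nom +7.800 → Σnom=19.700; wc +0.180/-0.180 → slack +0.878/-0.878; half-tol=0.180, Σhalf²=0.279364
  -D: nom -34.200 → Σnom=-14.500; wc +0.390/-0.390 → slack +1.268/-1.268; half-tol=0.390, Σhalf²=0.431464
  +E: nom +12.700 → Σnom=-1.800; wc +0.070/-0.150 → slack +1.338/-1.418; half-tol=0.110, Σhalf²=0.443564
Nominal = -1.800. Worst-case = [-1.800 - 1.418, -1.800 + 1.338] = [-3.218, -0.462]. RSS = √0.443564 = 0.666.

nominal=-1.800 wc=[-3.218,-0.462] rss=0.666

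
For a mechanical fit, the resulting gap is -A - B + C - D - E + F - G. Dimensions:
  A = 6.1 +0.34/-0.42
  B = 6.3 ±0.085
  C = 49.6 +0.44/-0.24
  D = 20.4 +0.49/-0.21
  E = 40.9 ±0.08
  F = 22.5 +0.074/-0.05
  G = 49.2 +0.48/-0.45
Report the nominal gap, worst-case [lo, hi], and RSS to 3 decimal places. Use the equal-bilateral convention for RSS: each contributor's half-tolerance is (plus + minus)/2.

nominal=-50.800 wc=[-52.565,-49.041] rss=0.785

Stack each dimension's contribution:
  -A: nom -6.100 → Σnom=-6.100; wc +0.420/-0.340 → slack +0.420/-0.340; half-tol=0.380, Σhalf²=0.144400
  -B: nom -6.300 → Σnom=-12.400; wc +0.085/-0.085 → slack +0.505/-0.425; half-tol=0.085, Σhalf²=0.151625
  +C: nom +49.600 → Σnom=37.200; wc +0.440/-0.240 → slack +0.945/-0.665; half-tol=0.340, Σhalf²=0.267225
  -D: nom -20.400 → Σnom=16.800; wc +0.210/-0.490 → slack +1.155/-1.155; half-tol=0.350, Σhalf²=0.389725
  -E: nom -40.900 → Σnom=-24.100; wc +0.080/-0.080 → slack +1.235/-1.235; half-tol=0.080, Σhalf²=0.396125
  +F: nom +22.500 → Σnom=-1.600; wc +0.074/-0.050 → slack +1.309/-1.285; half-tol=0.062, Σhalf²=0.399969
  -G: nom -49.200 → Σnom=-50.800; wc +0.450/-0.480 → slack +1.759/-1.765; half-tol=0.465, Σhalf²=0.616194
Nominal = -50.800. Worst-case = [-50.800 - 1.765, -50.800 + 1.759] = [-52.565, -49.041]. RSS = √0.616194 = 0.785.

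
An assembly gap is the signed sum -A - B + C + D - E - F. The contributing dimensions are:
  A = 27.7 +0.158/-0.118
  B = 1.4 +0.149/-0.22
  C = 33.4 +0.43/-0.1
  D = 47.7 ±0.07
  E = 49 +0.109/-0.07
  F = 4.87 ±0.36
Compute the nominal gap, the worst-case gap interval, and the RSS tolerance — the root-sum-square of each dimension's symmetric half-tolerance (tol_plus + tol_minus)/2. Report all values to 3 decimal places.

Stack each dimension's contribution:
  -A: nom -27.700 → Σnom=-27.700; wc +0.118/-0.158 → slack +0.118/-0.158; half-tol=0.138, Σhalf²=0.019044
  -B: nom -1.400 → Σnom=-29.100; wc +0.220/-0.149 → slack +0.338/-0.307; half-tol=0.184, Σhalf²=0.053084
  +C: nom +33.400 → Σnom=4.300; wc +0.430/-0.100 → slack +0.768/-0.407; half-tol=0.265, Σhalf²=0.123309
  +D: nom +47.700 → Σnom=52.000; wc +0.070/-0.070 → slack +0.838/-0.477; half-tol=0.070, Σhalf²=0.128209
  -E: nom -49.000 → Σnom=3.000; wc +0.070/-0.109 → slack +0.908/-0.586; half-tol=0.089, Σhalf²=0.136219
  -F: nom -4.870 → Σnom=-1.870; wc +0.360/-0.360 → slack +1.268/-0.946; half-tol=0.360, Σhalf²=0.265819
Nominal = -1.870. Worst-case = [-1.870 - 0.946, -1.870 + 1.268] = [-2.816, -0.602]. RSS = √0.265819 = 0.516.

nominal=-1.870 wc=[-2.816,-0.602] rss=0.516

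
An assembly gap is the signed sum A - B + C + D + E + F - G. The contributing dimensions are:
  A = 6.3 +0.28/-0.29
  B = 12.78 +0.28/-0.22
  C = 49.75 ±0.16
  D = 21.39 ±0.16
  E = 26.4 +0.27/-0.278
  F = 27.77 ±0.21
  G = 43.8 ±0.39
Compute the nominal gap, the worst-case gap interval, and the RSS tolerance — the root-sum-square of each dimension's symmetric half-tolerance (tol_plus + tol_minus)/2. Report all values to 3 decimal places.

nominal=75.030 wc=[73.262,76.720] rss=0.683

Stack each dimension's contribution:
  +A: nom +6.300 → Σnom=6.300; wc +0.280/-0.290 → slack +0.280/-0.290; half-tol=0.285, Σhalf²=0.081225
  -B: nom -12.780 → Σnom=-6.480; wc +0.220/-0.280 → slack +0.500/-0.570; half-tol=0.250, Σhalf²=0.143725
  +C: nom +49.750 → Σnom=43.270; wc +0.160/-0.160 → slack +0.660/-0.730; half-tol=0.160, Σhalf²=0.169325
  +D: nom +21.390 → Σnom=64.660; wc +0.160/-0.160 → slack +0.820/-0.890; half-tol=0.160, Σhalf²=0.194925
  +E: nom +26.400 → Σnom=91.060; wc +0.270/-0.278 → slack +1.090/-1.168; half-tol=0.274, Σhalf²=0.270001
  +F: nom +27.770 → Σnom=118.830; wc +0.210/-0.210 → slack +1.300/-1.378; half-tol=0.210, Σhalf²=0.314101
  -G: nom -43.800 → Σnom=75.030; wc +0.390/-0.390 → slack +1.690/-1.768; half-tol=0.390, Σhalf²=0.466201
Nominal = 75.030. Worst-case = [75.030 - 1.768, 75.030 + 1.690] = [73.262, 76.720]. RSS = √0.466201 = 0.683.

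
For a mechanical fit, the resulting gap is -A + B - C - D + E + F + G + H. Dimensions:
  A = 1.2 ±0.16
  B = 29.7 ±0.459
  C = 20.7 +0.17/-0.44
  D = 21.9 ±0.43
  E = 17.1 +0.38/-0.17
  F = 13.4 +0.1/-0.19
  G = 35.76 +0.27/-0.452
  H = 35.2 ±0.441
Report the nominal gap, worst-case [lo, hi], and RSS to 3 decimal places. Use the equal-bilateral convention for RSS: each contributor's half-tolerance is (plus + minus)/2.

nominal=87.360 wc=[84.888,90.040] rss=0.967

Stack each dimension's contribution:
  -A: nom -1.200 → Σnom=-1.200; wc +0.160/-0.160 → slack +0.160/-0.160; half-tol=0.160, Σhalf²=0.025600
  +B: nom +29.700 → Σnom=28.500; wc +0.459/-0.459 → slack +0.619/-0.619; half-tol=0.459, Σhalf²=0.236281
  -C: nom -20.700 → Σnom=7.800; wc +0.440/-0.170 → slack +1.059/-0.789; half-tol=0.305, Σhalf²=0.329306
  -D: nom -21.900 → Σnom=-14.100; wc +0.430/-0.430 → slack +1.489/-1.219; half-tol=0.430, Σhalf²=0.514206
  +E: nom +17.100 → Σnom=3.000; wc +0.380/-0.170 → slack +1.869/-1.389; half-tol=0.275, Σhalf²=0.589831
  +F: nom +13.400 → Σnom=16.400; wc +0.100/-0.190 → slack +1.969/-1.579; half-tol=0.145, Σhalf²=0.610856
  +G: nom +35.760 → Σnom=52.160; wc +0.270/-0.452 → slack +2.239/-2.031; half-tol=0.361, Σhalf²=0.741177
  +H: nom +35.200 → Σnom=87.360; wc +0.441/-0.441 → slack +2.680/-2.472; half-tol=0.441, Σhalf²=0.935658
Nominal = 87.360. Worst-case = [87.360 - 2.472, 87.360 + 2.680] = [84.888, 90.040]. RSS = √0.935658 = 0.967.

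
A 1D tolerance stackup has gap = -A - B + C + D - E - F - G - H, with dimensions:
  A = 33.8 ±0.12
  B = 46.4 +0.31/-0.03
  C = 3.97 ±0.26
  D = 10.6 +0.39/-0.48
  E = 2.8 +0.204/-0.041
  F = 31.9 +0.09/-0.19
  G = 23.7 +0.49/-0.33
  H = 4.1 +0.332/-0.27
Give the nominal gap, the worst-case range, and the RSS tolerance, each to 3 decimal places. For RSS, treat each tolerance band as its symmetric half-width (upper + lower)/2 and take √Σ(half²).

nominal=-128.130 wc=[-130.416,-126.499] rss=0.770

Stack each dimension's contribution:
  -A: nom -33.800 → Σnom=-33.800; wc +0.120/-0.120 → slack +0.120/-0.120; half-tol=0.120, Σhalf²=0.014400
  -B: nom -46.400 → Σnom=-80.200; wc +0.030/-0.310 → slack +0.150/-0.430; half-tol=0.170, Σhalf²=0.043300
  +C: nom +3.970 → Σnom=-76.230; wc +0.260/-0.260 → slack +0.410/-0.690; half-tol=0.260, Σhalf²=0.110900
  +D: nom +10.600 → Σnom=-65.630; wc +0.390/-0.480 → slack +0.800/-1.170; half-tol=0.435, Σhalf²=0.300125
  -E: nom -2.800 → Σnom=-68.430; wc +0.041/-0.204 → slack +0.841/-1.374; half-tol=0.122, Σhalf²=0.315131
  -F: nom -31.900 → Σnom=-100.330; wc +0.190/-0.090 → slack +1.031/-1.464; half-tol=0.140, Σhalf²=0.334731
  -G: nom -23.700 → Σnom=-124.030; wc +0.330/-0.490 → slack +1.361/-1.954; half-tol=0.410, Σhalf²=0.502831
  -H: nom -4.100 → Σnom=-128.130; wc +0.270/-0.332 → slack +1.631/-2.286; half-tol=0.301, Σhalf²=0.593432
Nominal = -128.130. Worst-case = [-128.130 - 2.286, -128.130 + 1.631] = [-130.416, -126.499]. RSS = √0.593432 = 0.770.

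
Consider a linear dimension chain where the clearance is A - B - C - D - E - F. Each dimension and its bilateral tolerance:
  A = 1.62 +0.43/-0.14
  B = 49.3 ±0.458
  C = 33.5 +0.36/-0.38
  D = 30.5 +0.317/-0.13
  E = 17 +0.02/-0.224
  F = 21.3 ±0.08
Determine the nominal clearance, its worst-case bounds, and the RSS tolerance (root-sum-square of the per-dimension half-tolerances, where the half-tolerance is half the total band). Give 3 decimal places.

nominal=-149.980 wc=[-151.355,-148.278] rss=0.706

Stack each dimension's contribution:
  +A: nom +1.620 → Σnom=1.620; wc +0.430/-0.140 → slack +0.430/-0.140; half-tol=0.285, Σhalf²=0.081225
  -B: nom -49.300 → Σnom=-47.680; wc +0.458/-0.458 → slack +0.888/-0.598; half-tol=0.458, Σhalf²=0.290989
  -C: nom -33.500 → Σnom=-81.180; wc +0.380/-0.360 → slack +1.268/-0.958; half-tol=0.370, Σhalf²=0.427889
  -D: nom -30.500 → Σnom=-111.680; wc +0.130/-0.317 → slack +1.398/-1.275; half-tol=0.224, Σhalf²=0.477841
  -E: nom -17.000 → Σnom=-128.680; wc +0.224/-0.020 → slack +1.622/-1.295; half-tol=0.122, Σhalf²=0.492725
  -F: nom -21.300 → Σnom=-149.980; wc +0.080/-0.080 → slack +1.702/-1.375; half-tol=0.080, Σhalf²=0.499125
Nominal = -149.980. Worst-case = [-149.980 - 1.375, -149.980 + 1.702] = [-151.355, -148.278]. RSS = √0.499125 = 0.706.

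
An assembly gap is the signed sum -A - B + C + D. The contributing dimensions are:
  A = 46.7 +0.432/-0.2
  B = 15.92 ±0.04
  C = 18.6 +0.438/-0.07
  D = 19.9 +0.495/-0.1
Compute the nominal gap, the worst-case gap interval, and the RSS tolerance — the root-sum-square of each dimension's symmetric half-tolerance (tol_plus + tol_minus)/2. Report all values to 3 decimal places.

nominal=-24.120 wc=[-24.762,-22.947] rss=0.504

Stack each dimension's contribution:
  -A: nom -46.700 → Σnom=-46.700; wc +0.200/-0.432 → slack +0.200/-0.432; half-tol=0.316, Σhalf²=0.099856
  -B: nom -15.920 → Σnom=-62.620; wc +0.040/-0.040 → slack +0.240/-0.472; half-tol=0.040, Σhalf²=0.101456
  +C: nom +18.600 → Σnom=-44.020; wc +0.438/-0.070 → slack +0.678/-0.542; half-tol=0.254, Σhalf²=0.165972
  +D: nom +19.900 → Σnom=-24.120; wc +0.495/-0.100 → slack +1.173/-0.642; half-tol=0.297, Σhalf²=0.254478
Nominal = -24.120. Worst-case = [-24.120 - 0.642, -24.120 + 1.173] = [-24.762, -22.947]. RSS = √0.254478 = 0.504.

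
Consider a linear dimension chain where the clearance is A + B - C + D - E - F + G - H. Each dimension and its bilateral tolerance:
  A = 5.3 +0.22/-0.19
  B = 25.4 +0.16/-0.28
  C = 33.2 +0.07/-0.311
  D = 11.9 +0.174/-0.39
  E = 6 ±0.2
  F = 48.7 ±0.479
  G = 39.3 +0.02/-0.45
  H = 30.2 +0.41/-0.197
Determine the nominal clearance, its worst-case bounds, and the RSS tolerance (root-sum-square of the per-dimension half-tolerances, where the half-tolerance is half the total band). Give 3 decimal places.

Stack each dimension's contribution:
  +A: nom +5.300 → Σnom=5.300; wc +0.220/-0.190 → slack +0.220/-0.190; half-tol=0.205, Σhalf²=0.042025
  +B: nom +25.400 → Σnom=30.700; wc +0.160/-0.280 → slack +0.380/-0.470; half-tol=0.220, Σhalf²=0.090425
  -C: nom -33.200 → Σnom=-2.500; wc +0.311/-0.070 → slack +0.691/-0.540; half-tol=0.191, Σhalf²=0.126715
  +D: nom +11.900 → Σnom=9.400; wc +0.174/-0.390 → slack +0.865/-0.930; half-tol=0.282, Σhalf²=0.206239
  -E: nom -6.000 → Σnom=3.400; wc +0.200/-0.200 → slack +1.065/-1.130; half-tol=0.200, Σhalf²=0.246239
  -F: nom -48.700 → Σnom=-45.300; wc +0.479/-0.479 → slack +1.544/-1.609; half-tol=0.479, Σhalf²=0.475680
  +G: nom +39.300 → Σnom=-6.000; wc +0.020/-0.450 → slack +1.564/-2.059; half-tol=0.235, Σhalf²=0.530905
  -H: nom -30.200 → Σnom=-36.200; wc +0.197/-0.410 → slack +1.761/-2.469; half-tol=0.303, Σhalf²=0.623018
Nominal = -36.200. Worst-case = [-36.200 - 2.469, -36.200 + 1.761] = [-38.669, -34.439]. RSS = √0.623018 = 0.789.

nominal=-36.200 wc=[-38.669,-34.439] rss=0.789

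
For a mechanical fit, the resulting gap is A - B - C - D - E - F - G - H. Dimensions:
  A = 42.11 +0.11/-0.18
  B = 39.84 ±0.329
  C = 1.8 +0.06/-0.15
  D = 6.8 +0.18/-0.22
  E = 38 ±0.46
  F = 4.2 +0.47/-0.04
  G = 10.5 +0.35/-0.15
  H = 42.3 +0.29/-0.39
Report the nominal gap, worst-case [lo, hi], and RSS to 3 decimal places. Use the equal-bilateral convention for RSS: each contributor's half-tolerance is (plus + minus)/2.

Stack each dimension's contribution:
  +A: nom +42.110 → Σnom=42.110; wc +0.110/-0.180 → slack +0.110/-0.180; half-tol=0.145, Σhalf²=0.021025
  -B: nom -39.840 → Σnom=2.270; wc +0.329/-0.329 → slack +0.439/-0.509; half-tol=0.329, Σhalf²=0.129266
  -C: nom -1.800 → Σnom=0.470; wc +0.150/-0.060 → slack +0.589/-0.569; half-tol=0.105, Σhalf²=0.140291
  -D: nom -6.800 → Σnom=-6.330; wc +0.220/-0.180 → slack +0.809/-0.749; half-tol=0.200, Σhalf²=0.180291
  -E: nom -38.000 → Σnom=-44.330; wc +0.460/-0.460 → slack +1.269/-1.209; half-tol=0.460, Σhalf²=0.391891
  -F: nom -4.200 → Σnom=-48.530; wc +0.040/-0.470 → slack +1.309/-1.679; half-tol=0.255, Σhalf²=0.456916
  -G: nom -10.500 → Σnom=-59.030; wc +0.150/-0.350 → slack +1.459/-2.029; half-tol=0.250, Σhalf²=0.519416
  -H: nom -42.300 → Σnom=-101.330; wc +0.390/-0.290 → slack +1.849/-2.319; half-tol=0.340, Σhalf²=0.635016
Nominal = -101.330. Worst-case = [-101.330 - 2.319, -101.330 + 1.849] = [-103.649, -99.481]. RSS = √0.635016 = 0.797.

nominal=-101.330 wc=[-103.649,-99.481] rss=0.797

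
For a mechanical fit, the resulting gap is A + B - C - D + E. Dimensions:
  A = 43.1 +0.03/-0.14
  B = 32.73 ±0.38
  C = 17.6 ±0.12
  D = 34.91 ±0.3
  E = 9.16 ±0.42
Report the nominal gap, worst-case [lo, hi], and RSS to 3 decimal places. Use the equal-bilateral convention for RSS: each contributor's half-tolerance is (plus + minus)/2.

nominal=32.480 wc=[31.120,33.730] rss=0.658

Stack each dimension's contribution:
  +A: nom +43.100 → Σnom=43.100; wc +0.030/-0.140 → slack +0.030/-0.140; half-tol=0.085, Σhalf²=0.007225
  +B: nom +32.730 → Σnom=75.830; wc +0.380/-0.380 → slack +0.410/-0.520; half-tol=0.380, Σhalf²=0.151625
  -C: nom -17.600 → Σnom=58.230; wc +0.120/-0.120 → slack +0.530/-0.640; half-tol=0.120, Σhalf²=0.166025
  -D: nom -34.910 → Σnom=23.320; wc +0.300/-0.300 → slack +0.830/-0.940; half-tol=0.300, Σhalf²=0.256025
  +E: nom +9.160 → Σnom=32.480; wc +0.420/-0.420 → slack +1.250/-1.360; half-tol=0.420, Σhalf²=0.432425
Nominal = 32.480. Worst-case = [32.480 - 1.360, 32.480 + 1.250] = [31.120, 33.730]. RSS = √0.432425 = 0.658.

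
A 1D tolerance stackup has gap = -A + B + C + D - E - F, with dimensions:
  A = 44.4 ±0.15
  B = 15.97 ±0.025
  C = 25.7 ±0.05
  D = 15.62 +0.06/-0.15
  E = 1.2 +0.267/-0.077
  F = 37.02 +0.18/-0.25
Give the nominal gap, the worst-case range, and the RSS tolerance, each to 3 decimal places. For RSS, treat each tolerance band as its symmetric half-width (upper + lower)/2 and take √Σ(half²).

nominal=-25.330 wc=[-26.152,-24.718] rss=0.335

Stack each dimension's contribution:
  -A: nom -44.400 → Σnom=-44.400; wc +0.150/-0.150 → slack +0.150/-0.150; half-tol=0.150, Σhalf²=0.022500
  +B: nom +15.970 → Σnom=-28.430; wc +0.025/-0.025 → slack +0.175/-0.175; half-tol=0.025, Σhalf²=0.023125
  +C: nom +25.700 → Σnom=-2.730; wc +0.050/-0.050 → slack +0.225/-0.225; half-tol=0.050, Σhalf²=0.025625
  +D: nom +15.620 → Σnom=12.890; wc +0.060/-0.150 → slack +0.285/-0.375; half-tol=0.105, Σhalf²=0.036650
  -E: nom -1.200 → Σnom=11.690; wc +0.077/-0.267 → slack +0.362/-0.642; half-tol=0.172, Σhalf²=0.066234
  -F: nom -37.020 → Σnom=-25.330; wc +0.250/-0.180 → slack +0.612/-0.822; half-tol=0.215, Σhalf²=0.112459
Nominal = -25.330. Worst-case = [-25.330 - 0.822, -25.330 + 0.612] = [-26.152, -24.718]. RSS = √0.112459 = 0.335.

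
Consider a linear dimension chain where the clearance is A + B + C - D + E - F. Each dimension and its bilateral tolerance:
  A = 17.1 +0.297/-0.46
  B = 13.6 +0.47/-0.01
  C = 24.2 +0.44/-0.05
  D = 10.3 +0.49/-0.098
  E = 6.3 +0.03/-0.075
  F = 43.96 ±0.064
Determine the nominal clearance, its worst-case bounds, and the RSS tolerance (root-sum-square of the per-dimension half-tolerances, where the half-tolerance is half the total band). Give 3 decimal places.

Stack each dimension's contribution:
  +A: nom +17.100 → Σnom=17.100; wc +0.297/-0.460 → slack +0.297/-0.460; half-tol=0.379, Σhalf²=0.143262
  +B: nom +13.600 → Σnom=30.700; wc +0.470/-0.010 → slack +0.767/-0.470; half-tol=0.240, Σhalf²=0.200862
  +C: nom +24.200 → Σnom=54.900; wc +0.440/-0.050 → slack +1.207/-0.520; half-tol=0.245, Σhalf²=0.260887
  -D: nom -10.300 → Σnom=44.600; wc +0.098/-0.490 → slack +1.305/-1.010; half-tol=0.294, Σhalf²=0.347323
  +E: nom +6.300 → Σnom=50.900; wc +0.030/-0.075 → slack +1.335/-1.085; half-tol=0.052, Σhalf²=0.350079
  -F: nom -43.960 → Σnom=6.940; wc +0.064/-0.064 → slack +1.399/-1.149; half-tol=0.064, Σhalf²=0.354175
Nominal = 6.940. Worst-case = [6.940 - 1.149, 6.940 + 1.399] = [5.791, 8.339]. RSS = √0.354175 = 0.595.

nominal=6.940 wc=[5.791,8.339] rss=0.595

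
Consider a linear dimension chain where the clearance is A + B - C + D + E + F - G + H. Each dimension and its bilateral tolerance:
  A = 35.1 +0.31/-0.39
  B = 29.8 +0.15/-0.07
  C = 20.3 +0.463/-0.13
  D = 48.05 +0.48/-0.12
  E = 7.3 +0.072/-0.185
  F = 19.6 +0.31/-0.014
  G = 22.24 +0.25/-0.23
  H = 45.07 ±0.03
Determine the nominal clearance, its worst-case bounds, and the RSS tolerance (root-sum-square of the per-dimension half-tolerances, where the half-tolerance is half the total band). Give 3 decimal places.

nominal=142.380 wc=[140.858,144.092] rss=0.643

Stack each dimension's contribution:
  +A: nom +35.100 → Σnom=35.100; wc +0.310/-0.390 → slack +0.310/-0.390; half-tol=0.350, Σhalf²=0.122500
  +B: nom +29.800 → Σnom=64.900; wc +0.150/-0.070 → slack +0.460/-0.460; half-tol=0.110, Σhalf²=0.134600
  -C: nom -20.300 → Σnom=44.600; wc +0.130/-0.463 → slack +0.590/-0.923; half-tol=0.296, Σhalf²=0.222512
  +D: nom +48.050 → Σnom=92.650; wc +0.480/-0.120 → slack +1.070/-1.043; half-tol=0.300, Σhalf²=0.312512
  +E: nom +7.300 → Σnom=99.950; wc +0.072/-0.185 → slack +1.142/-1.228; half-tol=0.129, Σhalf²=0.329024
  +F: nom +19.600 → Σnom=119.550; wc +0.310/-0.014 → slack +1.452/-1.242; half-tol=0.162, Σhalf²=0.355268
  -G: nom -22.240 → Σnom=97.310; wc +0.230/-0.250 → slack +1.682/-1.492; half-tol=0.240, Σhalf²=0.412868
  +H: nom +45.070 → Σnom=142.380; wc +0.030/-0.030 → slack +1.712/-1.522; half-tol=0.030, Σhalf²=0.413768
Nominal = 142.380. Worst-case = [142.380 - 1.522, 142.380 + 1.712] = [140.858, 144.092]. RSS = √0.413768 = 0.643.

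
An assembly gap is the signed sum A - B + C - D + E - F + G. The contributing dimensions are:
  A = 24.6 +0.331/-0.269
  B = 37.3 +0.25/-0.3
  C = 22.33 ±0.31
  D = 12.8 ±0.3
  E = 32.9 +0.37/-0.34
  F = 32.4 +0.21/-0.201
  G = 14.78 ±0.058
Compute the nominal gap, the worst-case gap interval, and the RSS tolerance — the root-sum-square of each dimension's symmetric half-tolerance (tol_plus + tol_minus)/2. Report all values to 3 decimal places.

nominal=12.110 wc=[10.373,13.980] rss=0.723

Stack each dimension's contribution:
  +A: nom +24.600 → Σnom=24.600; wc +0.331/-0.269 → slack +0.331/-0.269; half-tol=0.300, Σhalf²=0.090000
  -B: nom -37.300 → Σnom=-12.700; wc +0.300/-0.250 → slack +0.631/-0.519; half-tol=0.275, Σhalf²=0.165625
  +C: nom +22.330 → Σnom=9.630; wc +0.310/-0.310 → slack +0.941/-0.829; half-tol=0.310, Σhalf²=0.261725
  -D: nom -12.800 → Σnom=-3.170; wc +0.300/-0.300 → slack +1.241/-1.129; half-tol=0.300, Σhalf²=0.351725
  +E: nom +32.900 → Σnom=29.730; wc +0.370/-0.340 → slack +1.611/-1.469; half-tol=0.355, Σhalf²=0.477750
  -F: nom -32.400 → Σnom=-2.670; wc +0.201/-0.210 → slack +1.812/-1.679; half-tol=0.206, Σhalf²=0.519980
  +G: nom +14.780 → Σnom=12.110; wc +0.058/-0.058 → slack +1.870/-1.737; half-tol=0.058, Σhalf²=0.523344
Nominal = 12.110. Worst-case = [12.110 - 1.737, 12.110 + 1.870] = [10.373, 13.980]. RSS = √0.523344 = 0.723.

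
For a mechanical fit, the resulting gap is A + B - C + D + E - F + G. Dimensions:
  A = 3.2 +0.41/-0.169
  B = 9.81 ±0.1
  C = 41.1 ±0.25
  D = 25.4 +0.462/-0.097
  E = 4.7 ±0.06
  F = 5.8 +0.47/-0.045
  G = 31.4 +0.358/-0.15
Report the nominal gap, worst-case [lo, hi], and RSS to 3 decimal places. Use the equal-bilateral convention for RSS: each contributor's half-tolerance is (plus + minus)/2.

nominal=27.610 wc=[26.314,29.295] rss=0.607

Stack each dimension's contribution:
  +A: nom +3.200 → Σnom=3.200; wc +0.410/-0.169 → slack +0.410/-0.169; half-tol=0.289, Σhalf²=0.083810
  +B: nom +9.810 → Σnom=13.010; wc +0.100/-0.100 → slack +0.510/-0.269; half-tol=0.100, Σhalf²=0.093810
  -C: nom -41.100 → Σnom=-28.090; wc +0.250/-0.250 → slack +0.760/-0.519; half-tol=0.250, Σhalf²=0.156310
  +D: nom +25.400 → Σnom=-2.690; wc +0.462/-0.097 → slack +1.222/-0.616; half-tol=0.280, Σhalf²=0.234430
  +E: nom +4.700 → Σnom=2.010; wc +0.060/-0.060 → slack +1.282/-0.676; half-tol=0.060, Σhalf²=0.238030
  -F: nom -5.800 → Σnom=-3.790; wc +0.045/-0.470 → slack +1.327/-1.146; half-tol=0.258, Σhalf²=0.304337
  +G: nom +31.400 → Σnom=27.610; wc +0.358/-0.150 → slack +1.685/-1.296; half-tol=0.254, Σhalf²=0.368853
Nominal = 27.610. Worst-case = [27.610 - 1.296, 27.610 + 1.685] = [26.314, 29.295]. RSS = √0.368853 = 0.607.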